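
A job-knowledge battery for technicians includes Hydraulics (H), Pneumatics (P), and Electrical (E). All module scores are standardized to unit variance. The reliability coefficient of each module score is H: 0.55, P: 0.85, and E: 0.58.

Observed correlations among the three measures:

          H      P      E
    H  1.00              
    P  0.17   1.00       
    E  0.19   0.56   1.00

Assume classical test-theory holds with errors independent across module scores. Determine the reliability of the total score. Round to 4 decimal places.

Var(H+P+E) = 3 + 2·[0.17 + 0.19 + 0.56] = 3 + 1.84 = 4.84.
With uncorrelated errors the cross-covariances are all true-score covariance, so they carry over unchanged; only the diagonal terms shrink to ρᵢσᵢ².
True-score variance = [0.55 + 0.85 + 0.58] + 1.84 = 1.98 + 1.84 = 3.82.
Reliability = 3.82 / 4.84 = 0.7893.

0.7893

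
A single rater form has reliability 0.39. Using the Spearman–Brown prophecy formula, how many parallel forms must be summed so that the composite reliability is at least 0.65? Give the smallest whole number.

3

k ≥ ρ*(1−ρ₁)/(ρ₁(1−ρ*)) = 0.65·0.61 / (0.39·0.35) = 2.905.
Smallest integer k = 3.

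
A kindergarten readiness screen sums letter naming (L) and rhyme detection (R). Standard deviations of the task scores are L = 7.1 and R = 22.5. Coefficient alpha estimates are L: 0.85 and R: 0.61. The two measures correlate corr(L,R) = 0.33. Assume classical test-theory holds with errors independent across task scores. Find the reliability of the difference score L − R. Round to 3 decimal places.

0.546

Var(L−R) = 7.1² + 22.5² − 2·7.1·22.5·0.33 = 556.66 − 105.435 = 451.225.
Under uncorrelated errors the observed covariances equal the true-score covariances, so only the own-variance terms attenuate.
True-score variance = [7.1²·0.85 + 22.5²·0.61] − 105.435 = 351.661 − 105.435 = 246.226.
Reliability = 246.226 / 451.225 = 0.546.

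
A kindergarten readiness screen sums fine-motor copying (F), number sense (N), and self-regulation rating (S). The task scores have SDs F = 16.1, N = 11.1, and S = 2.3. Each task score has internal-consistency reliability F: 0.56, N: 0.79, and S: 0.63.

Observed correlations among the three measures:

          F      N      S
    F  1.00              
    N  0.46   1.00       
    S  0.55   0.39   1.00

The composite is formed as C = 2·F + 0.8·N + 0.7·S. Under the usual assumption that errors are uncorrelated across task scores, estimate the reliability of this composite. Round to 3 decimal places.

Var(C) = 2²·16.1² + 0.8²·11.1² + 0.7²·2.3² + 2·[1.6·16.1·11.1·0.46 + 1.4·16.1·2.3·0.55 + 0.56·11.1·2.3·0.39] = 1118.29 + 331.239 = 1449.53.
Because errors are independent across components, Cov(Tᵢ,Tⱼ) = Cov(Xᵢ,Xⱼ); the off-diagonal part of the true-score variance is the same as above.
True-score variance = [2²·16.1²·0.56 + 0.8²·11.1²·0.79 + 0.7²·2.3²·0.63] + 331.239 = 644.558 + 331.239 = 975.797.
Reliability = 975.797 / 1449.53 = 0.673.

0.673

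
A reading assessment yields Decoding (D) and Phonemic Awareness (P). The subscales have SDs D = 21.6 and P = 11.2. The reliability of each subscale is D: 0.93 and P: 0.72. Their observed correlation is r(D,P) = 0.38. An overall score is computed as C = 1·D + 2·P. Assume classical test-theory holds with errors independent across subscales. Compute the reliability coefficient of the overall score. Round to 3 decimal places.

Var(C) = 21.6² + 2²·11.2² + 2·[2·21.6·11.2·0.38] = 968.32 + 367.718 = 1336.04.
With uncorrelated errors the cross-covariances are all true-score covariance, so they carry over unchanged; only the diagonal terms shrink to ρᵢσᵢ².
True-score variance = [21.6²·0.93 + 2²·11.2²·0.72] + 367.718 = 795.168 + 367.718 = 1162.89.
Reliability = 1162.89 / 1336.04 = 0.870.

0.870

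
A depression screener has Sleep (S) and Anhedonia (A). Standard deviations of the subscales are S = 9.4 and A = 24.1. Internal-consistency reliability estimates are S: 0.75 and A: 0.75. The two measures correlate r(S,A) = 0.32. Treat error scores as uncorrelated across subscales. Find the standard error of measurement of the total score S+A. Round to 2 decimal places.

Var(total) = 669.17 + 144.986 = 814.156.
True-score variance = 501.878 + 144.986 = 646.863, so reliability = 0.7945.
Error variance = 814.156 − 646.863 = 167.293; SEM = √167.293 = 12.93.

12.93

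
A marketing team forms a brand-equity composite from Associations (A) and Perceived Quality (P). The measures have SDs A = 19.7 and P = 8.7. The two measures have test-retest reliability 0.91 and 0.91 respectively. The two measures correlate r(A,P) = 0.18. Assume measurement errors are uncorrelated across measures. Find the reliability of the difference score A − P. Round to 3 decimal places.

Var(A−P) = 19.7² + 8.7² − 2·19.7·8.7·0.18 = 463.78 − 61.7004 = 402.08.
Because errors are independent across components, Cov(Tᵢ,Tⱼ) = Cov(Xᵢ,Xⱼ); the off-diagonal part of the true-score variance is the same as above.
True-score variance = [19.7²·0.91 + 8.7²·0.91] − 61.7004 = 422.04 − 61.7004 = 360.339.
Reliability = 360.339 / 402.08 = 0.896.

0.896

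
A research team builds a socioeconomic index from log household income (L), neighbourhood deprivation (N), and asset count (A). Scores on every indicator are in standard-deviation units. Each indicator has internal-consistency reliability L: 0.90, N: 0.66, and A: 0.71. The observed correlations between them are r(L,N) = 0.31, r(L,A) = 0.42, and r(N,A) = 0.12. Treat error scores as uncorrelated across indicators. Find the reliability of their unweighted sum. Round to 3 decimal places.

Var(L+N+A) = 3 + 2·[0.31 + 0.42 + 0.12] = 3 + 1.7 = 4.7.
With uncorrelated errors the cross-covariances are all true-score covariance, so they carry over unchanged; only the diagonal terms shrink to ρᵢσᵢ².
True-score variance = [0.90 + 0.66 + 0.71] + 1.7 = 2.27 + 1.7 = 3.97.
Reliability = 3.97 / 4.7 = 0.845.

0.845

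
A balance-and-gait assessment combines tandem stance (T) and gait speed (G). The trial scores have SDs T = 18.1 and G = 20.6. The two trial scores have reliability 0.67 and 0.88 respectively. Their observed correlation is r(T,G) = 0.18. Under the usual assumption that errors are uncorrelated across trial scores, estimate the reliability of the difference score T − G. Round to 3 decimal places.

Var(T−G) = 18.1² + 20.6² − 2·18.1·20.6·0.18 = 751.97 − 134.23 = 617.74.
With uncorrelated errors the cross-covariances are all true-score covariance, so they carry over unchanged; only the diagonal terms shrink to ρᵢσᵢ².
True-score variance = [18.1²·0.67 + 20.6²·0.88] − 134.23 = 592.936 − 134.23 = 458.706.
Reliability = 458.706 / 617.74 = 0.743.

0.743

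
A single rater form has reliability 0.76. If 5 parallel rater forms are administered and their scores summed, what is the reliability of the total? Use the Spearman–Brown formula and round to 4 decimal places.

ρ_k = kρ / (1 + (k−1)ρ) = 5·0.76 / (1 + 4·0.76) = 3.800 / 4.040 = 0.9406.

0.9406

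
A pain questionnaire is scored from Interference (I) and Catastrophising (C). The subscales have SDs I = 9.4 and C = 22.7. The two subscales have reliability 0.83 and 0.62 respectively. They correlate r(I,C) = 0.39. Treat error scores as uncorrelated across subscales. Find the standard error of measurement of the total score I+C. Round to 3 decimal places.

Var(total) = 603.65 + 166.436 = 770.086.
True-score variance = 392.819 + 166.436 = 559.255, so reliability = 0.7262.
Error variance = 770.086 − 559.255 = 210.831; SEM = √210.831 = 14.520.

14.520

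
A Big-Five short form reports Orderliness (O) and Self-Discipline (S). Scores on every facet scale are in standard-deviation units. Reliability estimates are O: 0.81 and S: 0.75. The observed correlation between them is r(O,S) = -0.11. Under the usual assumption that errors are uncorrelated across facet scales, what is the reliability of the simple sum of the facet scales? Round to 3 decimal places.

0.753

Var(O+S) = 2 + 2·[(-0.11)] = 2 − 0.22 = 1.78.
Because errors are independent across components, Cov(Tᵢ,Tⱼ) = Cov(Xᵢ,Xⱼ); the off-diagonal part of the true-score variance is the same as above.
True-score variance = [0.81 + 0.75] − 0.22 = 1.56 − 0.22 = 1.34.
Reliability = 1.34 / 1.78 = 0.753.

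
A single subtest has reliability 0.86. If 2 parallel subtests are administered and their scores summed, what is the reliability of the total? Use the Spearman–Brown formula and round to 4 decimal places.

ρ_k = kρ / (1 + (k−1)ρ) = 2·0.86 / (1 + 1·0.86) = 1.720 / 1.860 = 0.9247.

0.9247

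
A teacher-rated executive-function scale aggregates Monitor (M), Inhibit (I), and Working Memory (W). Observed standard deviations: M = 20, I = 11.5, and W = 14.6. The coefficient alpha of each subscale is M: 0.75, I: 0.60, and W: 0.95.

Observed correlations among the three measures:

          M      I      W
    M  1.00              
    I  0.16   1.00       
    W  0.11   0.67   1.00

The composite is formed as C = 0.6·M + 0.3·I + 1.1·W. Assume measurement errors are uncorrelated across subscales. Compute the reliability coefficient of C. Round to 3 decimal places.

Var(C) = 0.6²·20² + 0.3²·11.5² + 1.1²·14.6² + 2·[0.18·20·11.5·0.16 + 0.66·20·14.6·0.11 + 0.33·11.5·14.6·0.67] = 413.826 + 129.892 = 543.718.
Under uncorrelated errors the observed covariances equal the true-score covariances, so only the own-variance terms attenuate.
True-score variance = [0.6²·20²·0.75 + 0.3²·11.5²·0.60 + 1.1²·14.6²·0.95] + 129.892 = 360.169 + 129.892 = 490.061.
Reliability = 490.061 / 543.718 = 0.901.

0.901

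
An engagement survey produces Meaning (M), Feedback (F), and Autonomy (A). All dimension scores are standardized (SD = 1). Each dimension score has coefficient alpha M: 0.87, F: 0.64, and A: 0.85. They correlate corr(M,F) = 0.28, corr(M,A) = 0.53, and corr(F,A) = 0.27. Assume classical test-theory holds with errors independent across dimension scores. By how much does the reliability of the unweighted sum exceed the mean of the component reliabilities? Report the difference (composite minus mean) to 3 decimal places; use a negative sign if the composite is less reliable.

Var(sum) = 3 + 2.16 = 5.16; true-score variance = 2.36 + 2.16 = 4.52; composite reliability = 0.8760.
Mean component reliability = 0.7867.
Difference = 0.8760 − 0.7867 = 0.089.

0.089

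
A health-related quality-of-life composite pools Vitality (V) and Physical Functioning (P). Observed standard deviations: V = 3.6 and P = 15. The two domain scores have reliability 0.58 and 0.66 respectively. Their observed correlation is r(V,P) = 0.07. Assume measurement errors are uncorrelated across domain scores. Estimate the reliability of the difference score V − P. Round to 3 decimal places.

Var(V−P) = 3.6² + 15² − 2·3.6·15·0.07 = 237.96 − 7.56 = 230.4.
With uncorrelated errors the cross-covariances are all true-score covariance, so they carry over unchanged; only the diagonal terms shrink to ρᵢσᵢ².
True-score variance = [3.6²·0.58 + 15²·0.66] − 7.56 = 156.017 − 7.56 = 148.457.
Reliability = 148.457 / 230.4 = 0.644.

0.644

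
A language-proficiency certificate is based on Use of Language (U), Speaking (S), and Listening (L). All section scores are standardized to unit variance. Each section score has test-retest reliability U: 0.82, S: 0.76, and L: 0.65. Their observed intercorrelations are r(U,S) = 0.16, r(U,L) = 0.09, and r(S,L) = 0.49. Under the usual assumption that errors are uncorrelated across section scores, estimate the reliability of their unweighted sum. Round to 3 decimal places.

Var(U+S+L) = 3 + 2·[0.16 + 0.09 + 0.49] = 3 + 1.48 = 4.48.
Because errors are independent across components, Cov(Tᵢ,Tⱼ) = Cov(Xᵢ,Xⱼ); the off-diagonal part of the true-score variance is the same as above.
True-score variance = [0.82 + 0.76 + 0.65] + 1.48 = 2.23 + 1.48 = 3.71.
Reliability = 3.71 / 4.48 = 0.828.

0.828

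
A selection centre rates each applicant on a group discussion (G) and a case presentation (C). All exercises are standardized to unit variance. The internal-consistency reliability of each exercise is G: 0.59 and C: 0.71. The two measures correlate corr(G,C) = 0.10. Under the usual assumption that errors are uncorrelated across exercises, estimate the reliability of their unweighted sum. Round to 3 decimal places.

Var(G+C) = 2 + 2·[0.10] = 2 + 0.2 = 2.2.
Under uncorrelated errors the observed covariances equal the true-score covariances, so only the own-variance terms attenuate.
True-score variance = [0.59 + 0.71] + 0.2 = 1.3 + 0.2 = 1.5.
Reliability = 1.5 / 2.2 = 0.682.

0.682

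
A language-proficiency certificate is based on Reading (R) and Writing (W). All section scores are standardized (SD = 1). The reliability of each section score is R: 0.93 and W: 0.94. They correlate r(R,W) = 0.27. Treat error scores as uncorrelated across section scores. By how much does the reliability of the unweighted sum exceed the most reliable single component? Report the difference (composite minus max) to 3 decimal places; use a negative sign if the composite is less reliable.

Var(sum) = 2 + 0.54 = 2.54; true-score variance = 1.87 + 0.54 = 2.41; composite reliability = 0.9488.
Max component reliability = 0.9400.
Difference = 0.9488 − 0.9400 = 0.009.

0.009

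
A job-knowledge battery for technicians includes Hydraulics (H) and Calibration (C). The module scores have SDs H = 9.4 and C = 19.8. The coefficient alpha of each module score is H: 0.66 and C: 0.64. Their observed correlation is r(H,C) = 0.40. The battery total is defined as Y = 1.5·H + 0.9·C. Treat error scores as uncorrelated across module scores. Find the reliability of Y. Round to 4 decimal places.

Var(Y) = 1.5²·9.4² + 0.9²·19.8² + 2·[1.35·9.4·19.8·0.40] = 516.362 + 201.01 = 717.372.
Because errors are independent across components, Cov(Tᵢ,Tⱼ) = Cov(Xᵢ,Xⱼ); the off-diagonal part of the true-score variance is the same as above.
True-score variance = [1.5²·9.4²·0.66 + 0.9²·19.8²·0.64] + 201.01 = 334.448 + 201.01 = 535.458.
Reliability = 535.458 / 717.372 = 0.7464.

0.7464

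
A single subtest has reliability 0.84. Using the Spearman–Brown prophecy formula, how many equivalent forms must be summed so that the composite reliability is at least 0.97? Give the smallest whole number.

k ≥ ρ*(1−ρ₁)/(ρ₁(1−ρ*)) = 0.97·0.16 / (0.84·0.03) = 6.159.
Smallest integer k = 7.

7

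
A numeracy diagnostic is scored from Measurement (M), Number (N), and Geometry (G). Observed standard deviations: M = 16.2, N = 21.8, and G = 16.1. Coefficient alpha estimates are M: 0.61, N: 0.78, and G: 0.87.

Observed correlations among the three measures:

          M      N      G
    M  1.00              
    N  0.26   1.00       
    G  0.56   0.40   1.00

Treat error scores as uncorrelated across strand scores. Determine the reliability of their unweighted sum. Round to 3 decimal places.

0.863

Var(M+N+G) = 16.2² + 21.8² + 16.1² + 2·[16.2·21.8·0.26 + 16.2·16.1·0.56 + 21.8·16.1·0.40] = 996.89 + 756.546 = 1753.44.
Under uncorrelated errors the observed covariances equal the true-score covariances, so only the own-variance terms attenuate.
True-score variance = [16.2²·0.61 + 21.8²·0.78 + 16.1²·0.87] + 756.546 = 756.288 + 756.546 = 1512.83.
Reliability = 1512.83 / 1753.44 = 0.863.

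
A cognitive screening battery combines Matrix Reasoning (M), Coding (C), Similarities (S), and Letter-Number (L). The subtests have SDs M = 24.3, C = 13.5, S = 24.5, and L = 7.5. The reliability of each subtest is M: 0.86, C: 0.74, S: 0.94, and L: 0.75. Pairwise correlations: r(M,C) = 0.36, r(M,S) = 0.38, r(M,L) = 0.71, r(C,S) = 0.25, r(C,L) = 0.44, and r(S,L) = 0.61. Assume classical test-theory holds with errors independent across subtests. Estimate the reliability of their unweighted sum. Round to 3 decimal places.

0.937

Var(M+C+S+L) = 24.3² + 13.5² + 24.5² + 7.5² + 2·[24.3·13.5·0.36 + 24.3·24.5·0.38 + 24.3·7.5·0.71 + 13.5·24.5·0.25 + 13.5·7.5·0.44 + 24.5·7.5·0.61] = 1429.24 + 1426.11 = 2855.35.
Because errors are independent across components, Cov(Tᵢ,Tⱼ) = Cov(Xᵢ,Xⱼ); the off-diagonal part of the true-score variance is the same as above.
True-score variance = [24.3²·0.86 + 13.5²·0.74 + 24.5²·0.94 + 7.5²·0.75] + 1426.11 = 1249.11 + 1426.11 = 2675.22.
Reliability = 2675.22 / 2855.35 = 0.937.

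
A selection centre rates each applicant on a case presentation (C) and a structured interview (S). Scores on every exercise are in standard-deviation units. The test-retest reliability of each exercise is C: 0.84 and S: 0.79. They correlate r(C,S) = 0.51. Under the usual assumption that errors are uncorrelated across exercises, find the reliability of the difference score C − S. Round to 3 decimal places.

0.622

Var(C−S) = 1 + 1 − 2·0.51 = 2 − 1.02 = 0.98.
Under uncorrelated errors the observed covariances equal the true-score covariances, so only the own-variance terms attenuate.
True-score variance = [0.84 + 0.79] − 1.02 = 1.63 − 1.02 = 0.61.
Reliability = 0.61 / 0.98 = 0.622.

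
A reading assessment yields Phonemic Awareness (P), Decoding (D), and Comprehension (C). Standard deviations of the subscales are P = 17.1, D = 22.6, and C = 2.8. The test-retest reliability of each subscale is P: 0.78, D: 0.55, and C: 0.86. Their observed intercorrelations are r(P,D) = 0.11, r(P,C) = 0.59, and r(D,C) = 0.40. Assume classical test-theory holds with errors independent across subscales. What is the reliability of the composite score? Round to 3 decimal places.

0.706

Var(P+D+C) = 17.1² + 22.6² + 2.8² + 2·[17.1·22.6·0.11 + 17.1·2.8·0.59 + 22.6·2.8·0.40] = 811.01 + 192.144 = 1003.15.
Because errors are independent across components, Cov(Tᵢ,Tⱼ) = Cov(Xᵢ,Xⱼ); the off-diagonal part of the true-score variance is the same as above.
True-score variance = [17.1²·0.78 + 22.6²·0.55 + 2.8²·0.86] + 192.144 = 515.74 + 192.144 = 707.884.
Reliability = 707.884 / 1003.15 = 0.706.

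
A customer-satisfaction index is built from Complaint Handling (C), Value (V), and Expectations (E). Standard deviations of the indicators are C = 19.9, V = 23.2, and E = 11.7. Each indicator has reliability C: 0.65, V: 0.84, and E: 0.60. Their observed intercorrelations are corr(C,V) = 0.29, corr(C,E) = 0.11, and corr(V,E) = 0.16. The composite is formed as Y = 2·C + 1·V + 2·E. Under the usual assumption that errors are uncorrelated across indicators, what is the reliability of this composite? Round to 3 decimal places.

0.760

Var(Y) = 2²·19.9² + 23.2² + 2²·11.7² + 2·[2·19.9·23.2·0.29 + 4·19.9·11.7·0.11 + 2·23.2·11.7·0.16] = 2669.84 + 914.161 = 3584.
Under uncorrelated errors the observed covariances equal the true-score covariances, so only the own-variance terms attenuate.
True-score variance = [2²·19.9²·0.65 + 23.2²·0.84 + 2²·11.7²·0.60] + 914.161 = 1810.28 + 914.161 = 2724.44.
Reliability = 2724.44 / 3584 = 0.760.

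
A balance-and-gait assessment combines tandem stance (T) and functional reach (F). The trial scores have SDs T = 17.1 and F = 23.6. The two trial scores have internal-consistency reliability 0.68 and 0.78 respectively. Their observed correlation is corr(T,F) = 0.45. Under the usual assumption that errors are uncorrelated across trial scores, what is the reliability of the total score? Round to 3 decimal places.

Var(T+F) = 17.1² + 23.6² + 2·[17.1·23.6·0.45] = 849.37 + 363.204 = 1212.57.
With uncorrelated errors the cross-covariances are all true-score covariance, so they carry over unchanged; only the diagonal terms shrink to ρᵢσᵢ².
True-score variance = [17.1²·0.68 + 23.6²·0.78] + 363.204 = 633.268 + 363.204 = 996.472.
Reliability = 996.472 / 1212.57 = 0.822.

0.822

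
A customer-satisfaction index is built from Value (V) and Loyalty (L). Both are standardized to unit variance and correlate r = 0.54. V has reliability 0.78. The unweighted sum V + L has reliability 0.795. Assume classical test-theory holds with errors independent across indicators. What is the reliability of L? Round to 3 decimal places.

0.589

Var(V+L) = 2 + 2·0.54 = 3.080.
True-score variance = ρ_V + ρ_L + 2·0.54, so 0.795 = (0.78 + ρ_L + 1.08) / 3.080.
ρ_L = 0.795·3.080 − 0.78 − 1.08 = 0.589.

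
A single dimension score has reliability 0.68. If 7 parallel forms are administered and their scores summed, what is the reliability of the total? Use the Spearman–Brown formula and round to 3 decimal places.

0.937

ρ_k = kρ / (1 + (k−1)ρ) = 7·0.68 / (1 + 6·0.68) = 4.760 / 5.080 = 0.937.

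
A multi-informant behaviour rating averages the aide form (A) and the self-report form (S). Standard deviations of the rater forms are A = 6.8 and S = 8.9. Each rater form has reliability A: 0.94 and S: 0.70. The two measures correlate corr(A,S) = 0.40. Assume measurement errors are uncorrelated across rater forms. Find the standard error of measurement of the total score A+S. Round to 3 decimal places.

5.151

Var(total) = 125.45 + 48.416 = 173.866.
True-score variance = 98.9126 + 48.416 = 147.329, so reliability = 0.8474.
Error variance = 173.866 − 147.329 = 26.5374; SEM = √26.5374 = 5.151.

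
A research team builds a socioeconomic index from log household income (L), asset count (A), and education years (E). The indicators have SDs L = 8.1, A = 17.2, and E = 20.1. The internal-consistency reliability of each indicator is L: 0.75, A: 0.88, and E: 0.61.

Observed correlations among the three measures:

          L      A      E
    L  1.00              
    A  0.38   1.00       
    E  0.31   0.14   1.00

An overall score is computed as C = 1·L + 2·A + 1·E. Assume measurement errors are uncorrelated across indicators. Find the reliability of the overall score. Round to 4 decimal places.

0.8537

Var(C) = 8.1² + 2²·17.2² + 20.1² + 2·[2·8.1·17.2·0.38 + 8.1·20.1·0.31 + 2·17.2·20.1·0.14] = 1652.98 + 506.312 = 2159.29.
Under uncorrelated errors the observed covariances equal the true-score covariances, so only the own-variance terms attenuate.
True-score variance = [8.1²·0.75 + 2²·17.2²·0.88 + 20.1²·0.61] + 506.312 = 1337.01 + 506.312 = 1843.32.
Reliability = 1843.32 / 2159.29 = 0.8537.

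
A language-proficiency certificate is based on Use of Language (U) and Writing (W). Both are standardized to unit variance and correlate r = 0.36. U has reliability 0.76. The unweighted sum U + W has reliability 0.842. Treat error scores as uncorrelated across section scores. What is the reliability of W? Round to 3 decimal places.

Var(U+W) = 2 + 2·0.36 = 2.720.
True-score variance = ρ_U + ρ_W + 2·0.36, so 0.842 = (0.76 + ρ_W + 0.72) / 2.720.
ρ_W = 0.842·2.720 − 0.76 − 0.72 = 0.810.

0.810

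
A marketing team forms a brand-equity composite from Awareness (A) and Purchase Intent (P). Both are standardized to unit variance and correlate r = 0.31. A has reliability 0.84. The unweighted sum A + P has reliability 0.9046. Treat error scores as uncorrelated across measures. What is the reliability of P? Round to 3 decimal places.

0.910

Var(A+P) = 2 + 2·0.31 = 2.620.
True-score variance = ρ_A + ρ_P + 2·0.31, so 0.9046 = (0.84 + ρ_P + 0.62) / 2.620.
ρ_P = 0.9046·2.620 − 0.84 − 0.62 = 0.910.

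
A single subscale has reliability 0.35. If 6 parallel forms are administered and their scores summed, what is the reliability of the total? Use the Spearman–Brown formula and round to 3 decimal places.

0.764

ρ_k = kρ / (1 + (k−1)ρ) = 6·0.35 / (1 + 5·0.35) = 2.100 / 2.750 = 0.764.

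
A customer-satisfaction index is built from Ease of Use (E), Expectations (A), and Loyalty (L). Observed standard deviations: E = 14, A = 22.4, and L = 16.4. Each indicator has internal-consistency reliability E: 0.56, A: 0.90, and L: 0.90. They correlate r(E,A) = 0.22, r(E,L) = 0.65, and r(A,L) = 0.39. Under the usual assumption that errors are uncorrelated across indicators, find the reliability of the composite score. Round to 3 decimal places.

Var(E+A+L) = 14² + 22.4² + 16.4² + 2·[14·22.4·0.22 + 14·16.4·0.65 + 22.4·16.4·0.39] = 966.72 + 723.005 = 1689.72.
Under uncorrelated errors the observed covariances equal the true-score covariances, so only the own-variance terms attenuate.
True-score variance = [14²·0.56 + 22.4²·0.90 + 16.4²·0.90] + 723.005 = 803.408 + 723.005 = 1526.41.
Reliability = 1526.41 / 1689.72 = 0.903.

0.903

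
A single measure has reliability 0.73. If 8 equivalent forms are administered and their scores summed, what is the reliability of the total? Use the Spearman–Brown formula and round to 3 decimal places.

0.956

ρ_k = kρ / (1 + (k−1)ρ) = 8·0.73 / (1 + 7·0.73) = 5.840 / 6.110 = 0.956.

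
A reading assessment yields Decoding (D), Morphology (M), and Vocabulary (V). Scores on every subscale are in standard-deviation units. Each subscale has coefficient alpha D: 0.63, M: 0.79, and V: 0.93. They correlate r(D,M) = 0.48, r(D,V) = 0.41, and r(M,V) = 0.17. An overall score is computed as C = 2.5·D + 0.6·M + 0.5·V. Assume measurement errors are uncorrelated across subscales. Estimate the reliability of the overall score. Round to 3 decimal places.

0.745

Var(C) = 2.5² + 0.6² + 0.5² + 2·[1.5·0.48 + 1.25·0.41 + 0.3·0.17] = 6.86 + 2.567 = 9.427.
With uncorrelated errors the cross-covariances are all true-score covariance, so they carry over unchanged; only the diagonal terms shrink to ρᵢσᵢ².
True-score variance = [2.5²·0.63 + 0.6²·0.79 + 0.5²·0.93] + 2.567 = 4.4544 + 2.567 = 7.0214.
Reliability = 7.0214 / 9.427 = 0.745.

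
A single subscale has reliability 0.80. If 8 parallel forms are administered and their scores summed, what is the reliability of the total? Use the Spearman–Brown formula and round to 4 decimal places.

0.9697

ρ_k = kρ / (1 + (k−1)ρ) = 8·0.80 / (1 + 7·0.80) = 6.400 / 6.600 = 0.9697.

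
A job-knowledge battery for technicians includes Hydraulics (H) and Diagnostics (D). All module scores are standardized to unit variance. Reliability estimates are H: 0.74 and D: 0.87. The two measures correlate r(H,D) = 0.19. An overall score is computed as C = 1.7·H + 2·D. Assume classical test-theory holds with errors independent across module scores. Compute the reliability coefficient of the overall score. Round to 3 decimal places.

Var(C) = 1.7² + 2² + 2·[3.4·0.19] = 6.89 + 1.292 = 8.182.
With uncorrelated errors the cross-covariances are all true-score covariance, so they carry over unchanged; only the diagonal terms shrink to ρᵢσᵢ².
True-score variance = [1.7²·0.74 + 2²·0.87] + 1.292 = 5.6186 + 1.292 = 6.9106.
Reliability = 6.9106 / 8.182 = 0.845.

0.845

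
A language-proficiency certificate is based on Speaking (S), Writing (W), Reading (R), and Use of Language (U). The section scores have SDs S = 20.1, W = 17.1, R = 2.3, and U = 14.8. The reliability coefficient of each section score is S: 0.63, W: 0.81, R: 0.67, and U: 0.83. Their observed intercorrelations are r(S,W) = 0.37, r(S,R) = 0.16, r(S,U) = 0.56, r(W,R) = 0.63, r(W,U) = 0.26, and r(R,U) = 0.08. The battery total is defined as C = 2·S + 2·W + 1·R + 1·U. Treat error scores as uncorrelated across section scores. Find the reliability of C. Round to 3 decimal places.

0.831

Var(C) = 2²·20.1² + 2²·17.1² + 2.3² + 14.8² + 2·[4·20.1·17.1·0.37 + 2·20.1·2.3·0.16 + 2·20.1·14.8·0.56 + 2·17.1·2.3·0.63 + 2·17.1·14.8·0.26 + 2.3·14.8·0.08] = 3010.01 + 2081.09 = 5091.1.
With uncorrelated errors the cross-covariances are all true-score covariance, so they carry over unchanged; only the diagonal terms shrink to ρᵢσᵢ².
True-score variance = [2²·20.1²·0.63 + 2²·17.1²·0.81 + 2.3²·0.67 + 14.8²·0.83] + 2081.09 = 2150.86 + 2081.09 = 4231.95.
Reliability = 4231.95 / 5091.1 = 0.831.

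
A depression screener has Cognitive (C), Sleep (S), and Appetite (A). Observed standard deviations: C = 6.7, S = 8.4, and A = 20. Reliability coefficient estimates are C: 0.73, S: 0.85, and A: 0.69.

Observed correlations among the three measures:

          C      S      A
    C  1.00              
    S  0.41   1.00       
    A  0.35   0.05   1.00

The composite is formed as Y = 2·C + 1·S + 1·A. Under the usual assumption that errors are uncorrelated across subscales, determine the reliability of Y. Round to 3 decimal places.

Var(Y) = 2²·6.7² + 8.4² + 20² + 2·[2·6.7·8.4·0.41 + 2·6.7·20·0.35 + 8.4·20·0.05] = 650.12 + 296.699 = 946.819.
Under uncorrelated errors the observed covariances equal the true-score covariances, so only the own-variance terms attenuate.
True-score variance = [2²·6.7²·0.73 + 8.4²·0.85 + 20²·0.69] + 296.699 = 467.055 + 296.699 = 763.754.
Reliability = 763.754 / 946.819 = 0.807.

0.807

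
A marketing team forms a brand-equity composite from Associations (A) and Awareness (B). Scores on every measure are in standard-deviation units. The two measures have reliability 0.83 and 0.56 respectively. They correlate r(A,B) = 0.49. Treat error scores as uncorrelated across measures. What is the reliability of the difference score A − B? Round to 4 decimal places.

Var(A−B) = 1 + 1 − 2·0.49 = 2 − 0.98 = 1.02.
Under uncorrelated errors the observed covariances equal the true-score covariances, so only the own-variance terms attenuate.
True-score variance = [0.83 + 0.56] − 0.98 = 1.39 − 0.98 = 0.41.
Reliability = 0.41 / 1.02 = 0.4020.

0.4020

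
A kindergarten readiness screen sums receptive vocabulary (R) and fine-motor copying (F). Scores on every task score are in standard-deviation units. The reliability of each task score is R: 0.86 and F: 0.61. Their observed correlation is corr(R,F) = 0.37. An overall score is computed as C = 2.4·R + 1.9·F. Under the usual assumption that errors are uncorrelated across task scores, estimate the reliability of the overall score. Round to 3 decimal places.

Var(C) = 2.4² + 1.9² + 2·[4.56·0.37] = 9.37 + 3.3744 = 12.7444.
Under uncorrelated errors the observed covariances equal the true-score covariances, so only the own-variance terms attenuate.
True-score variance = [2.4²·0.86 + 1.9²·0.61] + 3.3744 = 7.1557 + 3.3744 = 10.5301.
Reliability = 10.5301 / 12.7444 = 0.826.

0.826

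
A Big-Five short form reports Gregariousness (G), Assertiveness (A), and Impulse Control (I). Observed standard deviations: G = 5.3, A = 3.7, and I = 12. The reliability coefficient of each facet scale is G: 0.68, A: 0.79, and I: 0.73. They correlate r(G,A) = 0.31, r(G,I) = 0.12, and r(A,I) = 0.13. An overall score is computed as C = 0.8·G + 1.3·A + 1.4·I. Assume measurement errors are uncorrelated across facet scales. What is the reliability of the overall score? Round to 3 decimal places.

0.768

Var(C) = 0.8²·5.3² + 1.3²·3.7² + 1.4²·12² + 2·[1.04·5.3·3.7·0.31 + 1.12·5.3·12·0.12 + 1.82·3.7·12·0.13] = 323.354 + 50.7503 = 374.104.
Under uncorrelated errors the observed covariances equal the true-score covariances, so only the own-variance terms attenuate.
True-score variance = [0.8²·5.3²·0.68 + 1.3²·3.7²·0.79 + 1.4²·12²·0.73] + 50.7503 = 236.537 + 50.7503 = 287.288.
Reliability = 287.288 / 374.104 = 0.768.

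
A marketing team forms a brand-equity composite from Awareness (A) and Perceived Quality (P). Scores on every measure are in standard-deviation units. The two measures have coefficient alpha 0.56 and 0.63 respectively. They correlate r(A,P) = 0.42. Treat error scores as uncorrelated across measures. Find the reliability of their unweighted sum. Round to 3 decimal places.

0.715

Var(A+P) = 2 + 2·[0.42] = 2 + 0.84 = 2.84.
Under uncorrelated errors the observed covariances equal the true-score covariances, so only the own-variance terms attenuate.
True-score variance = [0.56 + 0.63] + 0.84 = 1.19 + 0.84 = 2.03.
Reliability = 2.03 / 2.84 = 0.715.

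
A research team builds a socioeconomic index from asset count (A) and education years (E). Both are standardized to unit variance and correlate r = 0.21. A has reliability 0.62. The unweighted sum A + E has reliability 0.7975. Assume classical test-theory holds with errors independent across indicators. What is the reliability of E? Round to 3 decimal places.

0.890

Var(A+E) = 2 + 2·0.21 = 2.420.
True-score variance = ρ_A + ρ_E + 2·0.21, so 0.7975 = (0.62 + ρ_E + 0.42) / 2.420.
ρ_E = 0.7975·2.420 − 0.62 − 0.42 = 0.890.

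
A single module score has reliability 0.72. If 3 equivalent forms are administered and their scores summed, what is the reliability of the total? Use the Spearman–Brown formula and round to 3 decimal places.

ρ_k = kρ / (1 + (k−1)ρ) = 3·0.72 / (1 + 2·0.72) = 2.160 / 2.440 = 0.885.

0.885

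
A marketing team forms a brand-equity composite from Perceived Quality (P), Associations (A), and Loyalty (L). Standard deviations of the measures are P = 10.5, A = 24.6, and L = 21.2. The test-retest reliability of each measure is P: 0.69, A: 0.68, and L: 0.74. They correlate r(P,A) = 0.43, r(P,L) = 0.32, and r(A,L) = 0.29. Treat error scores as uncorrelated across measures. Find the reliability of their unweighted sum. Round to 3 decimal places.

0.812

Var(P+A+L) = 10.5² + 24.6² + 21.2² + 2·[10.5·24.6·0.43 + 10.5·21.2·0.32 + 24.6·21.2·0.29] = 1164.85 + 667.084 = 1831.93.
Under uncorrelated errors the observed covariances equal the true-score covariances, so only the own-variance terms attenuate.
True-score variance = [10.5²·0.69 + 24.6²·0.68 + 21.2²·0.74] + 667.084 = 820.167 + 667.084 = 1487.25.
Reliability = 1487.25 / 1831.93 = 0.812.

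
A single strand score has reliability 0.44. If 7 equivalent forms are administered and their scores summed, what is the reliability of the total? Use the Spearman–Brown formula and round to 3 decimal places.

0.846

ρ_k = kρ / (1 + (k−1)ρ) = 7·0.44 / (1 + 6·0.44) = 3.080 / 3.640 = 0.846.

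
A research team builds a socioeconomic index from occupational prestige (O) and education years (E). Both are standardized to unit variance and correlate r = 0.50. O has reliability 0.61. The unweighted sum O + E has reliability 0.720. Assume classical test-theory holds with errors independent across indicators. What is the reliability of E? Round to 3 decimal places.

0.550

Var(O+E) = 2 + 2·0.50 = 3.000.
True-score variance = ρ_O + ρ_E + 2·0.50, so 0.720 = (0.61 + ρ_E + 1.00) / 3.000.
ρ_E = 0.720·3.000 − 0.61 − 1.00 = 0.550.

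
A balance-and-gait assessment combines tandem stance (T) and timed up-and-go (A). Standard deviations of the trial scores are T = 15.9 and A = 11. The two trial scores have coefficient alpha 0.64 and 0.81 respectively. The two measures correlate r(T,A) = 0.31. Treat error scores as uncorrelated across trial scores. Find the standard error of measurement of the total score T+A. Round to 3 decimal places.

10.677

Var(total) = 373.81 + 108.438 = 482.248.
True-score variance = 259.808 + 108.438 = 368.246, so reliability = 0.7636.
Error variance = 482.248 − 368.246 = 114.002; SEM = √114.002 = 10.677.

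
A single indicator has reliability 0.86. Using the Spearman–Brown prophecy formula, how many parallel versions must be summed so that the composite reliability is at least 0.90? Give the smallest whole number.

2

k ≥ ρ*(1−ρ₁)/(ρ₁(1−ρ*)) = 0.90·0.14 / (0.86·0.10) = 1.465.
Smallest integer k = 2.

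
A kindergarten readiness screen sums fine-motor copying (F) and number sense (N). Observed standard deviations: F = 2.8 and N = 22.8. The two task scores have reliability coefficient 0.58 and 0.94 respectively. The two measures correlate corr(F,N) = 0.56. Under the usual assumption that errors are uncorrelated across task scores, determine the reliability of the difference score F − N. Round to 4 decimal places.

Var(F−N) = 2.8² + 22.8² − 2·2.8·22.8·0.56 = 527.68 − 71.5008 = 456.179.
With uncorrelated errors the cross-covariances are all true-score covariance, so they carry over unchanged; only the diagonal terms shrink to ρᵢσᵢ².
True-score variance = [2.8²·0.58 + 22.8²·0.94] − 71.5008 = 493.197 − 71.5008 = 421.696.
Reliability = 421.696 / 456.179 = 0.9244.

0.9244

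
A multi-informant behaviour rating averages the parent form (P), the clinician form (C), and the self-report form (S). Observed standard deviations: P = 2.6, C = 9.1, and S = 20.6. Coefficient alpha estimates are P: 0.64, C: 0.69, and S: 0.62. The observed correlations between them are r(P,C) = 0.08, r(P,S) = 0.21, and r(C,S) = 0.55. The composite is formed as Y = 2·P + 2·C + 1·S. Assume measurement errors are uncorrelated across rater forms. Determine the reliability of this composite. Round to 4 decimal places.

0.7820

Var(Y) = 2²·2.6² + 2²·9.1² + 20.6² + 2·[4·2.6·9.1·0.08 + 2·2.6·20.6·0.21 + 2·9.1·20.6·0.55] = 782.64 + 472.545 = 1255.18.
With uncorrelated errors the cross-covariances are all true-score covariance, so they carry over unchanged; only the diagonal terms shrink to ρᵢσᵢ².
True-score variance = [2²·2.6²·0.64 + 2²·9.1²·0.69 + 20.6²·0.62] + 472.545 = 508.964 + 472.545 = 981.509.
Reliability = 981.509 / 1255.18 = 0.7820.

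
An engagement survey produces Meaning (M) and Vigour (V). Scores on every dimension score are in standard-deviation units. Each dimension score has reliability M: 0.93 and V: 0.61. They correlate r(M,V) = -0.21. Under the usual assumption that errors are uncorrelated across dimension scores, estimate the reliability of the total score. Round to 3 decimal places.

Var(M+V) = 2 + 2·[(-0.21)] = 2 − 0.42 = 1.58.
Under uncorrelated errors the observed covariances equal the true-score covariances, so only the own-variance terms attenuate.
True-score variance = [0.93 + 0.61] − 0.42 = 1.54 − 0.42 = 1.12.
Reliability = 1.12 / 1.58 = 0.709.

0.709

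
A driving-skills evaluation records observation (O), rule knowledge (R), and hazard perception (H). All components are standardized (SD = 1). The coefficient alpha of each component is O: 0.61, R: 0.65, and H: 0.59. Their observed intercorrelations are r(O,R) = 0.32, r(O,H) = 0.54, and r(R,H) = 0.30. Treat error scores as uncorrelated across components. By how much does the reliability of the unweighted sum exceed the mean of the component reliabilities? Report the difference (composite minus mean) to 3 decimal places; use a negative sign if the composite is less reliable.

0.167

Var(sum) = 3 + 2.32 = 5.32; true-score variance = 1.85 + 2.32 = 4.17; composite reliability = 0.7838.
Mean component reliability = 0.6167.
Difference = 0.7838 − 0.6167 = 0.167.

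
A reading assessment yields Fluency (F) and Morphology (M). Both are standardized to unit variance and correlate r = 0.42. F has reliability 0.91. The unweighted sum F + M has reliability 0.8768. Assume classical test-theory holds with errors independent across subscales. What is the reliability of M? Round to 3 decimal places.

Var(F+M) = 2 + 2·0.42 = 2.840.
True-score variance = ρ_F + ρ_M + 2·0.42, so 0.8768 = (0.91 + ρ_M + 0.84) / 2.840.
ρ_M = 0.8768·2.840 − 0.91 − 0.84 = 0.740.

0.740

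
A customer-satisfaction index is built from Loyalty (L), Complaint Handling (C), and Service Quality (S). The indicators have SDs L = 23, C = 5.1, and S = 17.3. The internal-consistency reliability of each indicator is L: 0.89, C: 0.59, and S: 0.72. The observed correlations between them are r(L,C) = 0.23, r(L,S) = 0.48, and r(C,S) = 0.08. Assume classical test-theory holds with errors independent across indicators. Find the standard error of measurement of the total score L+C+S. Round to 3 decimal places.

Var(total) = 854.3 + 450.059 = 1304.36.
True-score variance = 701.645 + 450.059 = 1151.7, so reliability = 0.8830.
Error variance = 1304.36 − 1151.7 = 152.655; SEM = √152.655 = 12.355.

12.355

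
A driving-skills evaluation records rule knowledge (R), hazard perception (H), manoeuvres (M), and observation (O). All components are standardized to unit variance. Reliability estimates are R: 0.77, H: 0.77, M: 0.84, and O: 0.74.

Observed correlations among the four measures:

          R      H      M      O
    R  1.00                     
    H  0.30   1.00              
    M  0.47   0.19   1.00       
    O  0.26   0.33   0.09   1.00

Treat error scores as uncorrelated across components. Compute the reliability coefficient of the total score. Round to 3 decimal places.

Var(R+H+M+O) = 4 + 2·[0.30 + 0.47 + 0.26 + 0.19 + 0.33 + 0.09] = 4 + 3.28 = 7.28.
With uncorrelated errors the cross-covariances are all true-score covariance, so they carry over unchanged; only the diagonal terms shrink to ρᵢσᵢ².
True-score variance = [0.77 + 0.77 + 0.84 + 0.74] + 3.28 = 3.12 + 3.28 = 6.4.
Reliability = 6.4 / 7.28 = 0.879.

0.879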